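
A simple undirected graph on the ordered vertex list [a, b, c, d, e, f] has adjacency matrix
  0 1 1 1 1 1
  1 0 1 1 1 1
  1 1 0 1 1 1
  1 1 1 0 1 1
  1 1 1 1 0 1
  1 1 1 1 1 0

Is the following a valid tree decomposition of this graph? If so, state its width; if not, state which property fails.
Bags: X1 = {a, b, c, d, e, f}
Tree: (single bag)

Yes; width 5.

Every vertex of G appears in some bag (union = {a, b, c, d, e, f}); every edge is covered by a bag; and for each vertex v the set of bags containing v is connected in the bag tree. The decomposition is therefore valid. The largest bag has 6 vertices, so the width is 5.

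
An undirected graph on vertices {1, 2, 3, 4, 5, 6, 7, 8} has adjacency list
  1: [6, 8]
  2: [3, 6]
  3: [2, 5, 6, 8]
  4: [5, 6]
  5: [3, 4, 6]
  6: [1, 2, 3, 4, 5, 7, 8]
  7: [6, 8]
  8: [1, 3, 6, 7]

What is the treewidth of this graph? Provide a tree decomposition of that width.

Every bag has size at most 3, so the width is 3 − 1 = 2 and tw(G) ≤ 2. For the lower bound, the 3 vertices {1, 6, 8} are pairwise adjacent, and any tree decomposition puts a clique entirely inside one bag — forcing width ≥ 2. The upper and lower bounds meet at 2, so that is the treewidth.

Treewidth 2.
One optimal decomposition is:
Bags: B1 = {3, 6, 8}  B2 = {3, 5, 6}  B3 = {2, 3, 6}  B4 = {6, 7, 8}  B5 = {4, 5, 6}  B6 = {1, 6, 8}
Tree: B1–B2, B1–B3, B1–B4, B2–B5, B4–B6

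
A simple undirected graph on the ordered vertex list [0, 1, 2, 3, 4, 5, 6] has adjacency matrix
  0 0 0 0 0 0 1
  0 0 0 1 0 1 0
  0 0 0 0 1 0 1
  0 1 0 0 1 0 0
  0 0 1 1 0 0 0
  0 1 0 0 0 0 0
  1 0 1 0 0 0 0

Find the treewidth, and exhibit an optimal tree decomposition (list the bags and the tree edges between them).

Every bag has size at most 2, so the width is 2 − 1 = 1 and tw(G) ≤ 1. G has an edge, so its treewidth is at least 1. Therefore the treewidth is 1.

Treewidth 1.
One such decomposition:
Bags: B1 = {1, 5}  B2 = {1, 3}  B3 = {3, 4}  B4 = {2, 4}  B5 = {2, 6}  B6 = {0, 6}
Tree: B1–B2, B2–B3, B3–B4, B4–B5, B5–B6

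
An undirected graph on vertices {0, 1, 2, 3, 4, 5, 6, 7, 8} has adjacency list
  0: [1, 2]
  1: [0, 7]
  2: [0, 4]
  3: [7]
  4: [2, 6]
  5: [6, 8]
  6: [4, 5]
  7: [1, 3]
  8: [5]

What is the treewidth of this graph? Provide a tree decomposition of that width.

Treewidth 1.
One optimal decomposition is:
Bags: B1 = {3, 7}  B2 = {1, 7}  B3 = {0, 1}  B4 = {0, 2}  B5 = {2, 4}  B6 = {4, 6}  B7 = {5, 6}  B8 = {5, 8}
Tree: B1–B2, B2–B3, B3–B4, B4–B5, B5–B6, B6–B7, B7–B8

The largest bag has 2 vertices, giving width 1; this decomposition certifies tw(G) ≤ 1. G has an edge, so its treewidth is at least 1. Combining the bounds, tw(G) = 1.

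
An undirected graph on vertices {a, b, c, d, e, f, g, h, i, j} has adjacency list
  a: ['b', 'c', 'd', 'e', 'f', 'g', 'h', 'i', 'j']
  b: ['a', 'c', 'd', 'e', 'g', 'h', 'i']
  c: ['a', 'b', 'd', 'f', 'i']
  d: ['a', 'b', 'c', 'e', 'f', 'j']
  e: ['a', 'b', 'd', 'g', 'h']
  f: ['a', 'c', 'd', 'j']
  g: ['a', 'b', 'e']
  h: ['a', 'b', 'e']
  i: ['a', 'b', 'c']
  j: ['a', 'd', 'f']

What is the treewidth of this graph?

3

A width-3 tree decomposition is:
Bags: B1 = {a, b, d, e}  B2 = {a, b, c, d}  B3 = {a, b, e, g}  B4 = {a, b, e, h}  B5 = {a, c, d, f}  B6 = {a, b, c, i}  B7 = {a, d, f, j}
Tree: B1–B2, B1–B3, B1–B4, B2–B5, B2–B6, B5–B7
The largest bag has 4 vertices, giving width 3; this decomposition certifies tw(G) ≤ 3. For the lower bound, the 4 vertices {a, d, f, j} are pairwise adjacent, and any tree decomposition puts a clique entirely inside one bag — forcing width ≥ 3. Combining the bounds, tw(G) = 3.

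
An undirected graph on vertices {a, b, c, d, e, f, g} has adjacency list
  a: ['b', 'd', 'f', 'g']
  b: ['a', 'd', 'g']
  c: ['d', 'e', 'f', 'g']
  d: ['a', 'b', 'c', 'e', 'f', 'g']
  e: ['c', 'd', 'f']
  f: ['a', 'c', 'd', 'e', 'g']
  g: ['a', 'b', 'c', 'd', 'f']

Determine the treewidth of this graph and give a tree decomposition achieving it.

The largest bag has 4 vertices, giving width 3; this decomposition certifies tw(G) ≤ 3. For the lower bound, the 4 vertices {c, d, f, g} are pairwise adjacent, and any tree decomposition puts a clique entirely inside one bag — forcing width ≥ 3. Combining the bounds, tw(G) = 3.

Treewidth 3.
One optimal decomposition is:
Bags: B1 = {c, d, e, f}  B2 = {c, d, f, g}  B3 = {a, d, f, g}  B4 = {a, b, d, g}
Tree: B1–B2, B2–B3, B3–B4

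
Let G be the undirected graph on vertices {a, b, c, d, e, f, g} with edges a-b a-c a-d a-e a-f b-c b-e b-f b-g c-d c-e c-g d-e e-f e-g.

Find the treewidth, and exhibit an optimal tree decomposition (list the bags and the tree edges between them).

Treewidth 3.
One such decomposition:
Bags: B1 = {a, b, e, f}  B2 = {a, b, c, e}  B3 = {b, c, e, g}  B4 = {a, c, d, e}
Tree: B1–B2, B2–B3, B2–B4

Every bag has size at most 4, so the width is 4 − 1 = 3 and tw(G) ≤ 3. For the lower bound, the 4 vertices {a, c, d, e} are pairwise adjacent, and any tree decomposition puts a clique entirely inside one bag — forcing width ≥ 3. Combining the bounds, tw(G) = 3.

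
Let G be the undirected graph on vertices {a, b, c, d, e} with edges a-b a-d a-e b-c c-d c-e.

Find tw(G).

A width-2 tree decomposition is:
Bags: B1 = {a, b, c}  B2 = {a, c, e}  B3 = {a, c, d}
Tree: B1–B2, B2–B3
Every bag has size at most 3, so the width is 3 − 1 = 2 and tw(G) ≤ 2. Since a–b–c–e–a is a cycle in G, G is not acyclic. Forests are exactly the graphs of treewidth ≤ 1, so tw(G) ≥ 2. The upper and lower bounds meet at 2, so that is the treewidth.

2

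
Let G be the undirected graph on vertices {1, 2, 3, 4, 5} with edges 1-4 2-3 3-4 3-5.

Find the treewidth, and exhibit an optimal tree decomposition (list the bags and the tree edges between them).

Treewidth 1.
One optimal decomposition is:
Bags: B1 = {3, 4}  B2 = {1, 4}  B3 = {2, 3}  B4 = {3, 5}
Tree: B1–B2, B1–B3, B1–B4

Each bag holds 2 vertices, so the decomposition has width 1, which upper-bounds the treewidth. Any graph with an edge has treewidth ≥ 1, and G has the edge 4–3. The upper and lower bounds meet at 1, so that is the treewidth.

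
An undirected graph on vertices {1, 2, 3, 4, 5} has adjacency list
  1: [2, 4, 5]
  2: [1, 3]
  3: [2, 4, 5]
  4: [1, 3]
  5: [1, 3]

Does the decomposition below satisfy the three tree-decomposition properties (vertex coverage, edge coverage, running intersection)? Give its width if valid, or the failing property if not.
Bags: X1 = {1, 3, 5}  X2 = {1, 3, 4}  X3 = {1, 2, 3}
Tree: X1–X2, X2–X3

Every vertex of G appears in some bag (union = {1, 2, 3, 4, 5}); every edge is covered by a bag; and for each vertex v the set of bags containing v is connected in the bag tree. The decomposition is therefore valid. The largest bag has 3 vertices, so the width is 2.

Yes; width 2.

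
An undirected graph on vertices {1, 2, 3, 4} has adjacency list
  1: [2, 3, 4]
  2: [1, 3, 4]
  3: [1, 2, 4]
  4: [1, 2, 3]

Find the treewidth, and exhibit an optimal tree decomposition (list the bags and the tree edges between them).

With just one bag of size 4, the width is 4 − 1 = 3, so tw(G) ≤ 3. For the lower bound, the 4 vertices {1, 2, 3, 4} are pairwise adjacent, and any tree decomposition puts a clique entirely inside one bag — forcing width ≥ 3. Combining the bounds, tw(G) = 3.

Treewidth 3.
One optimal decomposition is:
Bags: B1 = {1, 2, 3, 4}
Tree: (single bag)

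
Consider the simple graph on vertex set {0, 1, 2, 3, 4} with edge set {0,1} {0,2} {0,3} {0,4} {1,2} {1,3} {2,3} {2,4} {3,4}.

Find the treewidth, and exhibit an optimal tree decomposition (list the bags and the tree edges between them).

The largest bag has 4 vertices, giving width 3; this decomposition certifies tw(G) ≤ 3. Conversely, {0, 1, 2, 3} is a clique of size 4, and the vertices of any clique must share a bag in every tree decomposition; so some bag has ≥ 4 vertices and tw(G) ≥ 3. Combining the bounds, tw(G) = 3.

Treewidth 3.
One optimal decomposition is:
Bags: B1 = {0, 2, 3, 4}  B2 = {0, 1, 2, 3}
Tree: B1–B2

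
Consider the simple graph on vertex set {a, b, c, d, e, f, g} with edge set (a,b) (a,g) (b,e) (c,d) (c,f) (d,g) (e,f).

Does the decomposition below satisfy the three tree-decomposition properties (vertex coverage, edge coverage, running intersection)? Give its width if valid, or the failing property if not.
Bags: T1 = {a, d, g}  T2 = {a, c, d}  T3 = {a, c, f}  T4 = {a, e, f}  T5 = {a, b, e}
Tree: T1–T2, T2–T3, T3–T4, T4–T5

Yes; width 2.

Vertex coverage: the bags together contain {a, b, c, d, e, f, g}, the full vertex set. Edge coverage: each edge of G has both endpoints in at least one bag. Running intersection: for every vertex, the bags containing it form a connected subtree. All three properties hold, so this is a valid tree decomposition of width max|bag| − 1 = 2, and hence tw(G) ≤ 2.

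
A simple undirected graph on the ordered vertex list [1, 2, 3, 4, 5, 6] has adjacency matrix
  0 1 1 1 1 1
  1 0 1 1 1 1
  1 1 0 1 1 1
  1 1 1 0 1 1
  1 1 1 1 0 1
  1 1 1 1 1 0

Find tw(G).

A width-5 tree decomposition is:
Bags: B1 = {1, 2, 3, 4, 5, 6}
Tree: (single bag)
A single bag containing all 6 vertices is trivially a valid decomposition of width 5. On the other hand G contains the 6-clique {1, 2, 3, 4, 5, 6}. A clique must lie in a single bag of any decomposition, so no decomposition can have width below 5. Therefore the treewidth is 5.

5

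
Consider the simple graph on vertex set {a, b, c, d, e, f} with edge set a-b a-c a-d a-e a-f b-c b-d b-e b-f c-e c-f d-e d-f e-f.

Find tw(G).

4

A width-4 tree decomposition is:
Bags: B1 = {a, b, c, e, f}  B2 = {a, b, d, e, f}
Tree: B1–B2
Each bag holds 5 vertices, so the decomposition has width 4, which upper-bounds the treewidth. Conversely, {a, b, d, e, f} is a clique of size 5, and the vertices of any clique must share a bag in every tree decomposition; so some bag has ≥ 5 vertices and tw(G) ≥ 4. Hence tw(G) = 4 exactly.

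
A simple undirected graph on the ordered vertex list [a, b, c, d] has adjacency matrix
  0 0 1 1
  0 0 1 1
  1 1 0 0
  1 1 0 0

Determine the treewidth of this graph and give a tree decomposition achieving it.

Treewidth 2.
One optimal decomposition is:
Bags: B1 = {a, c, d}  B2 = {b, c, d}
Tree: B1–B2

Every bag has size at most 3, so the width is 3 − 1 = 2 and tw(G) ≤ 2. For the lower bound, G contains the cycle c–a–d–b–c, so G is not a forest; only forests have treewidth ≤ 1, hence tw(G) ≥ 2. Combining the bounds, tw(G) = 2.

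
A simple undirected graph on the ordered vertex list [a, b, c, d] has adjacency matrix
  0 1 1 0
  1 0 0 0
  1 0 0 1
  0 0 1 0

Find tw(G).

1

A width-1 tree decomposition is:
Bags: B1 = {a, c}  B2 = {a, b}  B3 = {c, d}
Tree: B1–B2, B1–B3
Every bag has size at most 2, so the width is 2 − 1 = 1 and tw(G) ≤ 1. Any graph with an edge has treewidth ≥ 1, and G has the edge c–a. Combining the bounds, tw(G) = 1.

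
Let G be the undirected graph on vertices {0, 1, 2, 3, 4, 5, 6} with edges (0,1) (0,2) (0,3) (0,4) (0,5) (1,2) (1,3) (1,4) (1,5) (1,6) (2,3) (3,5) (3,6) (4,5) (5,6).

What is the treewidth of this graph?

A width-3 tree decomposition is:
Bags: B1 = {0, 1, 4, 5}  B2 = {0, 1, 3, 5}  B3 = {1, 3, 5, 6}  B4 = {0, 1, 2, 3}
Tree: B1–B2, B2–B3, B2–B4
Every bag has size at most 4, so the width is 4 − 1 = 3 and tw(G) ≤ 3. For the lower bound, the 4 vertices {0, 1, 2, 3} are pairwise adjacent, and any tree decomposition puts a clique entirely inside one bag — forcing width ≥ 3. The upper and lower bounds meet at 3, so that is the treewidth.

3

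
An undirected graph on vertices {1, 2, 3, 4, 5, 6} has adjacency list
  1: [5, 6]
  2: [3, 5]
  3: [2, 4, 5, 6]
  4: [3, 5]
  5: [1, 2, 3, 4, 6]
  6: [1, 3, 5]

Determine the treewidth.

A width-2 tree decomposition is:
Bags: B1 = {3, 4, 5}  B2 = {3, 5, 6}  B3 = {2, 3, 5}  B4 = {1, 5, 6}
Tree: B1–B2, B2–B3, B2–B4
Each bag holds 3 vertices, so the decomposition has width 2, which upper-bounds the treewidth. On the other hand G contains the 3-clique {1, 5, 6}. A clique must lie in a single bag of any decomposition, so no decomposition can have width below 2. Hence tw(G) = 2 exactly.

2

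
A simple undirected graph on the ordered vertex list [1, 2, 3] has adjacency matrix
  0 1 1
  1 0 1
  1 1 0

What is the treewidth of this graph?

2

A width-2 tree decomposition is:
Bags: B1 = {1, 2, 3}
Tree: (single bag)
With just one bag of size 3, the width is 3 − 1 = 2, so tw(G) ≤ 2. On the other hand G contains the 3-clique {1, 2, 3}. A clique must lie in a single bag of any decomposition, so no decomposition can have width below 2. Therefore the treewidth is 2.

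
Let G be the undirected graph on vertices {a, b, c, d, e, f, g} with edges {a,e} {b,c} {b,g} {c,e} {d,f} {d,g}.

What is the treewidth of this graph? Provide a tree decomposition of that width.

The largest bag has 2 vertices, giving width 1; this decomposition certifies tw(G) ≤ 1. Since G has at least one edge (e.g. f–d), it is not an edgeless graph, so tw(G) ≥ 1. Combining the bounds, tw(G) = 1.

Treewidth 1.
One optimal decomposition is:
Bags: B1 = {d, f}  B2 = {d, g}  B3 = {b, g}  B4 = {b, c}  B5 = {c, e}  B6 = {a, e}
Tree: B1–B2, B2–B3, B3–B4, B4–B5, B5–B6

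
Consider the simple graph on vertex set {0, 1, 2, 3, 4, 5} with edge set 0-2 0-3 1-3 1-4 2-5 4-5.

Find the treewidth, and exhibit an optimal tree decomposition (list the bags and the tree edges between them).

The largest bag has 3 vertices, giving width 2; this decomposition certifies tw(G) ≤ 2. The edges 1–3–0–2–5–4–1 form a cycle, so G is not a tree and its treewidth is at least 2. Hence tw(G) = 2 exactly.

Treewidth 2.
Bags: B1 = {0, 1, 3}  B2 = {0, 1, 2}  B3 = {1, 2, 5}  B4 = {1, 4, 5}
Tree: B1–B2, B2–B3, B3–B4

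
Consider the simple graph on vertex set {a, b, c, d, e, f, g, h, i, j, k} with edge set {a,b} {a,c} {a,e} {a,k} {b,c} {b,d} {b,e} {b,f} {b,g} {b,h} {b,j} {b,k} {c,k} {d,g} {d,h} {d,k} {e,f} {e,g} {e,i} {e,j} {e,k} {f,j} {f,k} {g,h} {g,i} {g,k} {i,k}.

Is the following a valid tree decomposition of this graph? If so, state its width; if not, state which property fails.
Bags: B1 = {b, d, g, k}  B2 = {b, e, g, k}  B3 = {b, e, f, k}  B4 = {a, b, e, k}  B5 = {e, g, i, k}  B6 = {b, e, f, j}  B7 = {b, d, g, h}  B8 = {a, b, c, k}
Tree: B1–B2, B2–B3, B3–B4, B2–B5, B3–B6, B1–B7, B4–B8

Yes; width 3.

Checking the three conditions: (i) the bags cover all of {a, b, c, d, e, f, g, h, i, j, k}; (ii) for each edge, some bag contains both endpoints; (iii) the bags containing any fixed vertex form a subtree. All hold, so the decomposition is valid with width 4 − 1 = 3.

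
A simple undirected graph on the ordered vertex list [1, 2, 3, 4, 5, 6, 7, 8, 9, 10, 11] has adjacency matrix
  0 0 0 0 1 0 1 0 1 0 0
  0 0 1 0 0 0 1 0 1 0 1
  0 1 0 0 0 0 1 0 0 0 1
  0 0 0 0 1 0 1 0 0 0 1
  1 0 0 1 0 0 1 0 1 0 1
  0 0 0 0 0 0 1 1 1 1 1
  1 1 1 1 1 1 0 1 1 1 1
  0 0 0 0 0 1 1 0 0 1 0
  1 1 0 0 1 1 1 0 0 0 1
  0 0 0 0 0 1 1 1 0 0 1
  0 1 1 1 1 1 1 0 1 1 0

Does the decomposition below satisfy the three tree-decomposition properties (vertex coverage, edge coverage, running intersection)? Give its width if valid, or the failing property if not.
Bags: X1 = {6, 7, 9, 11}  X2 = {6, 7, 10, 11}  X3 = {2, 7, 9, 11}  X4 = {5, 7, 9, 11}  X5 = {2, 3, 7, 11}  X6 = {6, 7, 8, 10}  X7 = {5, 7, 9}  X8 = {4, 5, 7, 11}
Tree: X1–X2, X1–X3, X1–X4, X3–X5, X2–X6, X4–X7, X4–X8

No — vertex 1 appears in no bag.

A tree decomposition must satisfy three properties: every vertex lies in some bag; for every edge, both endpoints lie together in some bag; and for every vertex, the bags containing it form a connected subtree. Here vertex 1 appears in no bag, so the decomposition is invalid.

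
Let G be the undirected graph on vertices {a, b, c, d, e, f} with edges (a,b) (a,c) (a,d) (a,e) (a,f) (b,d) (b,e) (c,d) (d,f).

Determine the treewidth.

2

A width-2 tree decomposition is:
Bags: B1 = {a, c, d}  B2 = {a, b, d}  B3 = {a, b, e}  B4 = {a, d, f}
Tree: B1–B2, B2–B3, B2–B4
The largest bag has 3 vertices, giving width 2; this decomposition certifies tw(G) ≤ 2. Conversely, {a, c, d} is a clique of size 3, and the vertices of any clique must share a bag in every tree decomposition; so some bag has ≥ 3 vertices and tw(G) ≥ 2. Hence tw(G) = 2 exactly.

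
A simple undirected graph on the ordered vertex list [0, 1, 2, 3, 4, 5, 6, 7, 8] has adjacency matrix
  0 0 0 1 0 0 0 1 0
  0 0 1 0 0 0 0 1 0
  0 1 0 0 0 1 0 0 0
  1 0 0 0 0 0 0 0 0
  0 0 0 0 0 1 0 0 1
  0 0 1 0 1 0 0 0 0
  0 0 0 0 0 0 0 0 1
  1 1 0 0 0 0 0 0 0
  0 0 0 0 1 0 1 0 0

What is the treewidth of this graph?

1

A width-1 tree decomposition is:
Bags: B1 = {6, 8}  B2 = {4, 8}  B3 = {4, 5}  B4 = {2, 5}  B5 = {1, 2}  B6 = {1, 7}  B7 = {0, 7}  B8 = {0, 3}
Tree: B1–B2, B2–B3, B3–B4, B4–B5, B5–B6, B6–B7, B7–B8
The largest bag has 2 vertices, giving width 1; this decomposition certifies tw(G) ≤ 1. G has an edge, so its treewidth is at least 1. Therefore the treewidth is 1.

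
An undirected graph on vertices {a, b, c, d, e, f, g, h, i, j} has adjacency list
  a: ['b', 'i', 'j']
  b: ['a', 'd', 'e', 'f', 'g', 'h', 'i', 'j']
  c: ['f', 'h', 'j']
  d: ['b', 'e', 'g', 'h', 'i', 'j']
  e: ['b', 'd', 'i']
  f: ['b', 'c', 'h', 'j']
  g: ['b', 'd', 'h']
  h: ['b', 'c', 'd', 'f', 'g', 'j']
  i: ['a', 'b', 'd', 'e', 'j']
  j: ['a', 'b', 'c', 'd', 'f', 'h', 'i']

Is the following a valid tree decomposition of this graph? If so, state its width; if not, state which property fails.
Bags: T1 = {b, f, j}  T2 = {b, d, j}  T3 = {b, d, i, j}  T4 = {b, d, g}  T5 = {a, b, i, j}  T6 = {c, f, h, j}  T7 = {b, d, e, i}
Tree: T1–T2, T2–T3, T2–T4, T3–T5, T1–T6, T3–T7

No — edge (h,b) lies in no bag.

A tree decomposition must satisfy three properties: every vertex lies in some bag; for every edge, both endpoints lie together in some bag; and for every vertex, the bags containing it form a connected subtree. Here edge (h,b) lies in no bag, so the decomposition is invalid.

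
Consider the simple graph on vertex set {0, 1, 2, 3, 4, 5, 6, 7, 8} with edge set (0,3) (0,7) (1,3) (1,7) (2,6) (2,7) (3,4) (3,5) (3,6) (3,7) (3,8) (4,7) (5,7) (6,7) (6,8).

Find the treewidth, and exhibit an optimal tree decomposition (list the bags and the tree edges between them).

The largest bag has 3 vertices, giving width 2; this decomposition certifies tw(G) ≤ 2. Conversely, {2, 6, 7} is a clique of size 3, and the vertices of any clique must share a bag in every tree decomposition; so some bag has ≥ 3 vertices and tw(G) ≥ 2. Hence tw(G) = 2 exactly.

Treewidth 2.
One such decomposition:
Bags: B1 = {3, 5, 7}  B2 = {3, 6, 7}  B3 = {3, 4, 7}  B4 = {3, 6, 8}  B5 = {2, 6, 7}  B6 = {0, 3, 7}  B7 = {1, 3, 7}
Tree: B1–B2, B1–B3, B2–B4, B2–B5, B1–B6, B1–B7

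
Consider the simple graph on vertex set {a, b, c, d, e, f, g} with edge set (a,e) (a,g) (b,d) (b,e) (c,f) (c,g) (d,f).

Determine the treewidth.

A width-2 tree decomposition is:
Bags: B1 = {c, d, f}  B2 = {c, d, g}  B3 = {a, d, g}  B4 = {a, d, e}  B5 = {b, d, e}
Tree: B1–B2, B2–B3, B3–B4, B4–B5
Every bag has size at most 3, so the width is 3 − 1 = 2 and tw(G) ≤ 2. The edges d–f–c–g–a–e–b–d form a cycle, so G is not a tree and its treewidth is at least 2. The upper and lower bounds meet at 2, so that is the treewidth.

2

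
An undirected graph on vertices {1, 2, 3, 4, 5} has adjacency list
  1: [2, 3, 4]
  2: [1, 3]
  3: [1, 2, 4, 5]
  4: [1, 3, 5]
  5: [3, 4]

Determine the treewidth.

2

A width-2 tree decomposition is:
Bags: B1 = {1, 3, 4}  B2 = {1, 2, 3}  B3 = {3, 4, 5}
Tree: B1–B2, B1–B3
The largest bag has 3 vertices, giving width 2; this decomposition certifies tw(G) ≤ 2. For the lower bound, the 3 vertices {1, 2, 3} are pairwise adjacent, and any tree decomposition puts a clique entirely inside one bag — forcing width ≥ 2. Hence tw(G) = 2 exactly.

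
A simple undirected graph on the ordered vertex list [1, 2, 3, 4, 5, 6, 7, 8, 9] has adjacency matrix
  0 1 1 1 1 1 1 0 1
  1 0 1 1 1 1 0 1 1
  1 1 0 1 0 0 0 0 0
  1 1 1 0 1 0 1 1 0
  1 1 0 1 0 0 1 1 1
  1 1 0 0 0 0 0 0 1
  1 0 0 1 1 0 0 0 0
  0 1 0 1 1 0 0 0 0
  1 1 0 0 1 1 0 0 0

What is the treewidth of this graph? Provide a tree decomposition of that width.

Treewidth 3.
One optimal decomposition is:
Bags: B1 = {1, 2, 5, 9}  B2 = {1, 2, 4, 5}  B3 = {2, 4, 5, 8}  B4 = {1, 2, 6, 9}  B5 = {1, 2, 3, 4}  B6 = {1, 4, 5, 7}
Tree: B1–B2, B2–B3, B1–B4, B2–B5, B2–B6

Each bag holds 4 vertices, so the decomposition has width 3, which upper-bounds the treewidth. For the lower bound, the 4 vertices {2, 4, 5, 8} are pairwise adjacent, and any tree decomposition puts a clique entirely inside one bag — forcing width ≥ 3. The upper and lower bounds meet at 3, so that is the treewidth.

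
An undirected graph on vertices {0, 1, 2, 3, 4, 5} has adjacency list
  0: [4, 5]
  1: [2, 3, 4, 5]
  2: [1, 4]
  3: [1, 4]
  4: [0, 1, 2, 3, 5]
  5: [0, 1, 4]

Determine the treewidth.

A width-2 tree decomposition is:
Bags: B1 = {0, 4, 5}  B2 = {1, 4, 5}  B3 = {1, 3, 4}  B4 = {1, 2, 4}
Tree: B1–B2, B2–B3, B2–B4
Each bag holds 3 vertices, so the decomposition has width 2, which upper-bounds the treewidth. Conversely, {0, 4, 5} is a clique of size 3, and the vertices of any clique must share a bag in every tree decomposition; so some bag has ≥ 3 vertices and tw(G) ≥ 2. Combining the bounds, tw(G) = 2.

2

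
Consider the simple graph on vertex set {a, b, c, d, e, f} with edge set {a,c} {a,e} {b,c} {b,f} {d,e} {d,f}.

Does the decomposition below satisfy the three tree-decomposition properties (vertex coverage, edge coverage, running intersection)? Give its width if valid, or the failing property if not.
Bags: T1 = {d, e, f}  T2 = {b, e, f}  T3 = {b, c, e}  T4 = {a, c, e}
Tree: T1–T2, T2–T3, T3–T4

Vertex coverage: the bags together contain {a, b, c, d, e, f}, the full vertex set. Edge coverage: each edge of G has both endpoints in at least one bag. Running intersection: for every vertex, the bags containing it form a connected subtree. All three properties hold, so this is a valid tree decomposition of width max|bag| − 1 = 2, and hence tw(G) ≤ 2.

Yes; width 2.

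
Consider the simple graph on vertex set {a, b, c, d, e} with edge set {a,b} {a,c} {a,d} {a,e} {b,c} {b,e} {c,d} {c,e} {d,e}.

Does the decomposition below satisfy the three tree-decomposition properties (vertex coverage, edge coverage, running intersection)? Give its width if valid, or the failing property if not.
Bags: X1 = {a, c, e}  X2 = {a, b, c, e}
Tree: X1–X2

No — vertex d appears in no bag.

A tree decomposition must satisfy three properties: every vertex lies in some bag; for every edge, both endpoints lie together in some bag; and for every vertex, the bags containing it form a connected subtree. Here vertex d appears in no bag, so the decomposition is invalid.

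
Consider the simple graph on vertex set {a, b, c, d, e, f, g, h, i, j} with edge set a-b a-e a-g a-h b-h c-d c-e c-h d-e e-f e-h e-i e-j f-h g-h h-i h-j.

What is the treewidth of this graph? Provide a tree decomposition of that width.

Every bag has size at most 3, so the width is 3 − 1 = 2 and tw(G) ≤ 2. On the other hand G contains the 3-clique {c, d, e}. A clique must lie in a single bag of any decomposition, so no decomposition can have width below 2. Therefore the treewidth is 2.

Treewidth 2.
One such decomposition:
Bags: B1 = {a, e, h}  B2 = {e, f, h}  B3 = {e, h, j}  B4 = {c, e, h}  B5 = {c, d, e}  B6 = {a, b, h}  B7 = {e, h, i}  B8 = {a, g, h}
Tree: B1–B2, B1–B3, B2–B4, B4–B5, B1–B6, B4–B7, B1–B8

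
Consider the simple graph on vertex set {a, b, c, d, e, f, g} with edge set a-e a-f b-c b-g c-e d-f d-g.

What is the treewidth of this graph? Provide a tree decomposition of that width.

Treewidth 2.
One such decomposition:
Bags: B1 = {d, f, g}  B2 = {b, f, g}  B3 = {b, c, f}  B4 = {c, e, f}  B5 = {a, e, f}
Tree: B1–B2, B2–B3, B3–B4, B4–B5

Every bag has size at most 3, so the width is 3 − 1 = 2 and tw(G) ≤ 2. The edges f–d–g–b–c–e–a–f form a cycle, so G is not a tree and its treewidth is at least 2. Combining the bounds, tw(G) = 2.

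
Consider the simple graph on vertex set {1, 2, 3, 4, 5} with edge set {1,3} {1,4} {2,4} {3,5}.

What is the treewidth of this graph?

A width-1 tree decomposition is:
Bags: B1 = {2, 4}  B2 = {1, 4}  B3 = {1, 3}  B4 = {3, 5}
Tree: B1–B2, B2–B3, B3–B4
The largest bag has 2 vertices, giving width 1; this decomposition certifies tw(G) ≤ 1. G has an edge, so its treewidth is at least 1. Therefore the treewidth is 1.

1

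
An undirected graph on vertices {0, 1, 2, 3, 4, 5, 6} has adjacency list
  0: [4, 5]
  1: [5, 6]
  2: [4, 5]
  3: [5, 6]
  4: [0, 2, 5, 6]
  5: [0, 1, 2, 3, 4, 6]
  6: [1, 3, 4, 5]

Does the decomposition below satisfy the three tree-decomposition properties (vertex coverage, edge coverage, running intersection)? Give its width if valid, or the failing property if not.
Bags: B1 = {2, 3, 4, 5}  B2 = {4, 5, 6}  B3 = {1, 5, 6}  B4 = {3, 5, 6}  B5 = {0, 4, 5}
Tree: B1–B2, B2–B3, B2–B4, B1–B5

No — bags containing vertex 3 are not connected in the tree.

A tree decomposition must satisfy three properties: every vertex lies in some bag; for every edge, both endpoints lie together in some bag; and for every vertex, the bags containing it form a connected subtree. Here bags containing vertex 3 are not connected in the tree, so the decomposition is invalid.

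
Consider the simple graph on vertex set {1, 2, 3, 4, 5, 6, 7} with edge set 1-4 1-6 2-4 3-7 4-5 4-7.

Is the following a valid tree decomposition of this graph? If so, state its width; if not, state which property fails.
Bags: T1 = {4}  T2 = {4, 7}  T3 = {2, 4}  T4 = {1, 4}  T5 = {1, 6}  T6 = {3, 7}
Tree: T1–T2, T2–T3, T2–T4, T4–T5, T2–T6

A tree decomposition must satisfy three properties: every vertex lies in some bag; for every edge, both endpoints lie together in some bag; and for every vertex, the bags containing it form a connected subtree. Here vertex 5 appears in no bag, so the decomposition is invalid.

No — vertex 5 appears in no bag.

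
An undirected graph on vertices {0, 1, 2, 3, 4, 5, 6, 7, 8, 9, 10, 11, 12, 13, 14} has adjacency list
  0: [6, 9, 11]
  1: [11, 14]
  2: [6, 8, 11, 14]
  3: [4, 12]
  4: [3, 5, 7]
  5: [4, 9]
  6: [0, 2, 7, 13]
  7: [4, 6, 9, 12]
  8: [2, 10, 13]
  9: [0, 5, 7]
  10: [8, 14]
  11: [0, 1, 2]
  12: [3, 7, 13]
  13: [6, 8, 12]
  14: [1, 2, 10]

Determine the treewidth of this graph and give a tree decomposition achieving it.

Every bag has size at most 4, so the width is 4 − 1 = 3 and tw(G) ≤ 3. For the lower bound: the 4 vertex sets {3,4,5}, {12}, {7}, {0,6,9,13} are disjoint, each induces a connected subgraph, and every pair is joined by at least one edge of G. Contracting each set to a single vertex therefore yields K_{4} as a minor, and since treewidth is minor-monotone, tw(G) ≥ tw(K_{4}) = 3. The upper and lower bounds meet at 3, so that is the treewidth.

Treewidth 3.
Bags: B1 = {3, 4, 5, 12}  B2 = {4, 5, 7, 12}  B3 = {5, 7, 9, 12}  B4 = {7, 9, 12, 13}  B5 = {6, 7, 9, 13}  B6 = {0, 6, 9, 13}  B7 = {0, 6, 8, 13}  B8 = {0, 2, 6, 8}  B9 = {0, 2, 8, 11}  B10 = {2, 8, 10, 11}  B11 = {2, 10, 11, 14}  B12 = {1, 10, 11, 14}
Tree: B1–B2, B2–B3, B3–B4, B4–B5, B5–B6, B6–B7, B7–B8, B8–B9, B9–B10, B10–B11, B11–B12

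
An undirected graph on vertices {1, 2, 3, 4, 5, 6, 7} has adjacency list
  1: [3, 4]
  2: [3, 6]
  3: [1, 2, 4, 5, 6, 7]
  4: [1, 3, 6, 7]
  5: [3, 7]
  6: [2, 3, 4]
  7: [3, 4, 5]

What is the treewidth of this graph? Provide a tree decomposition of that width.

The largest bag has 3 vertices, giving width 2; this decomposition certifies tw(G) ≤ 2. For the lower bound, the 3 vertices {2, 3, 6} are pairwise adjacent, and any tree decomposition puts a clique entirely inside one bag — forcing width ≥ 2. Combining the bounds, tw(G) = 2.

Treewidth 2.
One such decomposition:
Bags: B1 = {3, 5, 7}  B2 = {3, 4, 7}  B3 = {3, 4, 6}  B4 = {1, 3, 4}  B5 = {2, 3, 6}
Tree: B1–B2, B2–B3, B2–B4, B3–B5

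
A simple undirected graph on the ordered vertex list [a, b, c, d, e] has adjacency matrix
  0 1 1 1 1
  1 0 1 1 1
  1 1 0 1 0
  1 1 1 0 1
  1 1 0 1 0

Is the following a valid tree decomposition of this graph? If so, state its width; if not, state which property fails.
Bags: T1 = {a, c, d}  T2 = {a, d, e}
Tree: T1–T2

No — vertex b appears in no bag.

A tree decomposition must satisfy three properties: every vertex lies in some bag; for every edge, both endpoints lie together in some bag; and for every vertex, the bags containing it form a connected subtree. Here vertex b appears in no bag, so the decomposition is invalid.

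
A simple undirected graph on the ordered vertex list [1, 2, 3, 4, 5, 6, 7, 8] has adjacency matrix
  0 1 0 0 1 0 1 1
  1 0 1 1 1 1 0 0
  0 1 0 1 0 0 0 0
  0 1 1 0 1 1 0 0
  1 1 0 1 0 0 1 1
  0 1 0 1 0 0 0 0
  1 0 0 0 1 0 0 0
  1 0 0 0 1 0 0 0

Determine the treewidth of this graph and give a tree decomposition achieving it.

Each bag holds 3 vertices, so the decomposition has width 2, which upper-bounds the treewidth. On the other hand G contains the 3-clique {1, 5, 8}. A clique must lie in a single bag of any decomposition, so no decomposition can have width below 2. The upper and lower bounds meet at 2, so that is the treewidth.

Treewidth 2.
Bags: B1 = {2, 4, 5}  B2 = {1, 2, 5}  B3 = {2, 4, 6}  B4 = {2, 3, 4}  B5 = {1, 5, 8}  B6 = {1, 5, 7}
Tree: B1–B2, B1–B3, B3–B4, B2–B5, B5–B6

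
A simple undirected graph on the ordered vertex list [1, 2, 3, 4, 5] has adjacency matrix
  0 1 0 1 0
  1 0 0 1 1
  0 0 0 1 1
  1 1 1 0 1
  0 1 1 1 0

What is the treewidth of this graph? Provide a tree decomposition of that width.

The largest bag has 3 vertices, giving width 2; this decomposition certifies tw(G) ≤ 2. For the lower bound, the 3 vertices {1, 2, 4} are pairwise adjacent, and any tree decomposition puts a clique entirely inside one bag — forcing width ≥ 2. Therefore the treewidth is 2.

Treewidth 2.
Bags: B1 = {3, 4, 5}  B2 = {2, 4, 5}  B3 = {1, 2, 4}
Tree: B1–B2, B2–B3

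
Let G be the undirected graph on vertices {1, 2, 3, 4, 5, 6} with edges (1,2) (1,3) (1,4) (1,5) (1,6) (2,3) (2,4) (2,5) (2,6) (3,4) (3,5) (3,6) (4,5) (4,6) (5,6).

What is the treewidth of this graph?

5

A width-5 tree decomposition is:
Bags: B1 = {1, 2, 3, 4, 5, 6}
Tree: (single bag)
A single bag containing all 6 vertices is trivially a valid decomposition of width 5. On the other hand G contains the 6-clique {1, 2, 3, 4, 5, 6}. A clique must lie in a single bag of any decomposition, so no decomposition can have width below 5. Combining the bounds, tw(G) = 5.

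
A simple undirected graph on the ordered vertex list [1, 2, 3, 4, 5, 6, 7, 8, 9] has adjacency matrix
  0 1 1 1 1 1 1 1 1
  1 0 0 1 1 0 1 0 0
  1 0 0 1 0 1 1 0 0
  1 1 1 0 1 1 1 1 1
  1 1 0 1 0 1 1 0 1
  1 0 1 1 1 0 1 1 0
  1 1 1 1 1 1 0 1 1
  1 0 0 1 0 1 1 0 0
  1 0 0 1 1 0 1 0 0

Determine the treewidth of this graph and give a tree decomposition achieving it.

Treewidth 4.
One such decomposition:
Bags: B1 = {1, 2, 4, 5, 7}  B2 = {1, 4, 5, 6, 7}  B3 = {1, 4, 6, 7, 8}  B4 = {1, 3, 4, 6, 7}  B5 = {1, 4, 5, 7, 9}
Tree: B1–B2, B2–B3, B2–B4, B1–B5

Each bag holds 5 vertices, so the decomposition has width 4, which upper-bounds the treewidth. On the other hand G contains the 5-clique {1, 4, 6, 7, 8}. A clique must lie in a single bag of any decomposition, so no decomposition can have width below 4. Therefore the treewidth is 4.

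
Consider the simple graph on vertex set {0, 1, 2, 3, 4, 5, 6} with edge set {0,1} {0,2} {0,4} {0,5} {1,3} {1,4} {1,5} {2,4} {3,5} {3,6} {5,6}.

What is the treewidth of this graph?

2

A width-2 tree decomposition is:
Bags: B1 = {0, 1, 4}  B2 = {0, 1, 5}  B3 = {0, 2, 4}  B4 = {1, 3, 5}  B5 = {3, 5, 6}
Tree: B1–B2, B1–B3, B2–B4, B4–B5
The largest bag has 3 vertices, giving width 2; this decomposition certifies tw(G) ≤ 2. For the lower bound, the 3 vertices {0, 1, 4} are pairwise adjacent, and any tree decomposition puts a clique entirely inside one bag — forcing width ≥ 2. The upper and lower bounds meet at 2, so that is the treewidth.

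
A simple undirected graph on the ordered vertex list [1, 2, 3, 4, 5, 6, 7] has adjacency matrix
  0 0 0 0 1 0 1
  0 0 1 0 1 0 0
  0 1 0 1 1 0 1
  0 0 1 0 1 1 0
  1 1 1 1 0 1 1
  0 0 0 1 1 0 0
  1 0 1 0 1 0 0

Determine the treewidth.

A width-2 tree decomposition is:
Bags: B1 = {3, 5, 7}  B2 = {1, 5, 7}  B3 = {2, 3, 5}  B4 = {3, 4, 5}  B5 = {4, 5, 6}
Tree: B1–B2, B1–B3, B3–B4, B4–B5
Every bag has size at most 3, so the width is 3 − 1 = 2 and tw(G) ≤ 2. Conversely, {1, 5, 7} is a clique of size 3, and the vertices of any clique must share a bag in every tree decomposition; so some bag has ≥ 3 vertices and tw(G) ≥ 2. Therefore the treewidth is 2.

2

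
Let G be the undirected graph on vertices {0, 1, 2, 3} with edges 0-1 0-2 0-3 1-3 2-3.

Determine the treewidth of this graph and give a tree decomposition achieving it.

The largest bag has 3 vertices, giving width 2; this decomposition certifies tw(G) ≤ 2. On the other hand G contains the 3-clique {0, 1, 3}. A clique must lie in a single bag of any decomposition, so no decomposition can have width below 2. Therefore the treewidth is 2.

Treewidth 2.
Bags: B1 = {0, 1, 3}  B2 = {0, 2, 3}
Tree: B1–B2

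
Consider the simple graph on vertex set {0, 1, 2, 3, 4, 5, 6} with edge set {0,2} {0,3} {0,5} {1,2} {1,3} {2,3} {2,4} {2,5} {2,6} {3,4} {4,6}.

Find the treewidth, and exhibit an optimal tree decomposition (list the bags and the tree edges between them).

The largest bag has 3 vertices, giving width 2; this decomposition certifies tw(G) ≤ 2. Conversely, {0, 2, 3} is a clique of size 3, and the vertices of any clique must share a bag in every tree decomposition; so some bag has ≥ 3 vertices and tw(G) ≥ 2. The upper and lower bounds meet at 2, so that is the treewidth.

Treewidth 2.
One optimal decomposition is:
Bags: B1 = {0, 2, 3}  B2 = {2, 3, 4}  B3 = {1, 2, 3}  B4 = {2, 4, 6}  B5 = {0, 2, 5}
Tree: B1–B2, B1–B3, B2–B4, B1–B5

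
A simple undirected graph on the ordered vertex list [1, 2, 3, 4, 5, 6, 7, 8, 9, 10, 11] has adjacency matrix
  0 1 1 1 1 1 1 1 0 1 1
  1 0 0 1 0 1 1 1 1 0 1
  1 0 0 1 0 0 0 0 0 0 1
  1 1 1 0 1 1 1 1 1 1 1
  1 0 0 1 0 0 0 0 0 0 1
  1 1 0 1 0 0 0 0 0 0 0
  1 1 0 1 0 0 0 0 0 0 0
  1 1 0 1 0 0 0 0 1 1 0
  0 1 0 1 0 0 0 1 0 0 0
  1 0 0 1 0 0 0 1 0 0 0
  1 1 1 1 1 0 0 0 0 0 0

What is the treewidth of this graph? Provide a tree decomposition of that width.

Every bag has size at most 4, so the width is 4 − 1 = 3 and tw(G) ≤ 3. For the lower bound, the 4 vertices {1, 4, 8, 10} are pairwise adjacent, and any tree decomposition puts a clique entirely inside one bag — forcing width ≥ 3. Therefore the treewidth is 3.

Treewidth 3.
Bags: B1 = {1, 2, 4, 11}  B2 = {1, 2, 4, 6}  B3 = {1, 2, 4, 8}  B4 = {1, 4, 8, 10}  B5 = {1, 2, 4, 7}  B6 = {1, 3, 4, 11}  B7 = {1, 4, 5, 11}  B8 = {2, 4, 8, 9}
Tree: B1–B2, B1–B3, B3–B4, B3–B5, B1–B6, B1–B7, B3–B8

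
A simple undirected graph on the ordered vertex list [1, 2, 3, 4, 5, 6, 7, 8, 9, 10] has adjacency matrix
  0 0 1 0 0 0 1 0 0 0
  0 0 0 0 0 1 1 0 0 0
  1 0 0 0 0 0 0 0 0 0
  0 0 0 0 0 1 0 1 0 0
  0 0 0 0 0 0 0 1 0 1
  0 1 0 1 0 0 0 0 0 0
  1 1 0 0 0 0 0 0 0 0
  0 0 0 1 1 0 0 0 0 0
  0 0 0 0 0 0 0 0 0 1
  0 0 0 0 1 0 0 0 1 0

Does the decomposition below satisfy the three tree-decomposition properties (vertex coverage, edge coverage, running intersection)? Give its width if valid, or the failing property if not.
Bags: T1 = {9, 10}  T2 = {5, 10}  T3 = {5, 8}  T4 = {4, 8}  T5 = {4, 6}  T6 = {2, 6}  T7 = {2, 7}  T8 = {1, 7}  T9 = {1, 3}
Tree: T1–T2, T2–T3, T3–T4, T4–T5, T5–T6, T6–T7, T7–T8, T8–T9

Yes; width 1.

Every vertex of G appears in some bag (union = {1, 2, 3, 4, 5, 6, 7, 8, 9, 10}); every edge is covered by a bag; and for each vertex v the set of bags containing v is connected in the bag tree. The decomposition is therefore valid. The largest bag has 2 vertices, so the width is 1.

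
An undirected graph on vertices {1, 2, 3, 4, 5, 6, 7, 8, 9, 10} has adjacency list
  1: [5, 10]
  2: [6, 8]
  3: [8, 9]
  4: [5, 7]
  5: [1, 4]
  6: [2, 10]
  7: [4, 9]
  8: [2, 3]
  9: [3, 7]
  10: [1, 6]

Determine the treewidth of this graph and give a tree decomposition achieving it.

Treewidth 2.
Bags: B1 = {4, 7, 9}  B2 = {3, 4, 9}  B3 = {3, 4, 8}  B4 = {2, 4, 8}  B5 = {2, 4, 6}  B6 = {4, 6, 10}  B7 = {1, 4, 10}  B8 = {1, 4, 5}
Tree: B1–B2, B2–B3, B3–B4, B4–B5, B5–B6, B6–B7, B7–B8

Every bag has size at most 3, so the width is 3 − 1 = 2 and tw(G) ≤ 2. Since 4–7–9–3–8–2–6–10–1–5–4 is a cycle in G, G is not acyclic. Forests are exactly the graphs of treewidth ≤ 1, so tw(G) ≥ 2. Hence tw(G) = 2 exactly.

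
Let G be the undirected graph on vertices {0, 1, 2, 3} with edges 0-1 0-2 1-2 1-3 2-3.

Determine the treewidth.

A width-2 tree decomposition is:
Bags: B1 = {1, 2, 3}  B2 = {0, 1, 2}
Tree: B1–B2
Every bag has size at most 3, so the width is 3 − 1 = 2 and tw(G) ≤ 2. Conversely, {0, 1, 2} is a clique of size 3, and the vertices of any clique must share a bag in every tree decomposition; so some bag has ≥ 3 vertices and tw(G) ≥ 2. The upper and lower bounds meet at 2, so that is the treewidth.

2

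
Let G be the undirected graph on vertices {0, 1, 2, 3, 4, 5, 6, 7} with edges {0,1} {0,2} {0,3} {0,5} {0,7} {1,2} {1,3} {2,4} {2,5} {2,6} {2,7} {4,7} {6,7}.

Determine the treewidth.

A width-2 tree decomposition is:
Bags: B1 = {0, 2, 7}  B2 = {0, 1, 2}  B3 = {0, 1, 3}  B4 = {2, 6, 7}  B5 = {0, 2, 5}  B6 = {2, 4, 7}
Tree: B1–B2, B2–B3, B1–B4, B2–B5, B4–B6
Each bag holds 3 vertices, so the decomposition has width 2, which upper-bounds the treewidth. Conversely, {0, 1, 2} is a clique of size 3, and the vertices of any clique must share a bag in every tree decomposition; so some bag has ≥ 3 vertices and tw(G) ≥ 2. Combining the bounds, tw(G) = 2.

2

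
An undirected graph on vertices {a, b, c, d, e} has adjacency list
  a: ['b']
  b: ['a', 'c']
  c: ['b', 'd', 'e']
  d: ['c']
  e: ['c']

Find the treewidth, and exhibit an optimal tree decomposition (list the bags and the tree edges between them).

Treewidth 1.
Bags: B1 = {b, c}  B2 = {a, b}  B3 = {c, d}  B4 = {c, e}
Tree: B1–B2, B1–B3, B1–B4

Each bag holds 2 vertices, so the decomposition has width 1, which upper-bounds the treewidth. G has an edge, so its treewidth is at least 1. Combining the bounds, tw(G) = 1.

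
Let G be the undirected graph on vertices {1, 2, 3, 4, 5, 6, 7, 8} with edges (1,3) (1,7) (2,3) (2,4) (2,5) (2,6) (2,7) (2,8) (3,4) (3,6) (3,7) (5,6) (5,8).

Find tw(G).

2

A width-2 tree decomposition is:
Bags: B1 = {2, 3, 6}  B2 = {2, 3, 7}  B3 = {2, 3, 4}  B4 = {2, 5, 6}  B5 = {2, 5, 8}  B6 = {1, 3, 7}
Tree: B1–B2, B2–B3, B1–B4, B4–B5, B2–B6
The largest bag has 3 vertices, giving width 2; this decomposition certifies tw(G) ≤ 2. On the other hand G contains the 3-clique {1, 3, 7}. A clique must lie in a single bag of any decomposition, so no decomposition can have width below 2. Hence tw(G) = 2 exactly.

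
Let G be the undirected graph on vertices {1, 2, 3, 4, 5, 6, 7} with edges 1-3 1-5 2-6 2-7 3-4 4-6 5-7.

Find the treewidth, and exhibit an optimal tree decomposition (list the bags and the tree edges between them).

Treewidth 2.
Bags: B1 = {1, 3, 5}  B2 = {3, 5, 7}  B3 = {2, 3, 7}  B4 = {2, 3, 6}  B5 = {3, 4, 6}
Tree: B1–B2, B2–B3, B3–B4, B4–B5

Every bag has size at most 3, so the width is 3 − 1 = 2 and tw(G) ≤ 2. Since 3–1–5–7–2–6–4–3 is a cycle in G, G is not acyclic. Forests are exactly the graphs of treewidth ≤ 1, so tw(G) ≥ 2. Hence tw(G) = 2 exactly.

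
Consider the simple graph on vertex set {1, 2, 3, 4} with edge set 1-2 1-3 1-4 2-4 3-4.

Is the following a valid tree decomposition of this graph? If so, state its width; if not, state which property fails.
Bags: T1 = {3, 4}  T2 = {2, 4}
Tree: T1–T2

A tree decomposition must satisfy three properties: every vertex lies in some bag; for every edge, both endpoints lie together in some bag; and for every vertex, the bags containing it form a connected subtree. Here vertex 1 appears in no bag, so the decomposition is invalid.

No — vertex 1 appears in no bag.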